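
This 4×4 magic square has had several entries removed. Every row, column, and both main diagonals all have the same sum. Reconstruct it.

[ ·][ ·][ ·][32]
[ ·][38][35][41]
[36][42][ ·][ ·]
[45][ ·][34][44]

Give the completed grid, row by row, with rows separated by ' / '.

33 43 46 32 / 40 38 35 41 / 36 42 39 37 / 45 31 34 44

Anti-diagonal is already complete: 32 + 35 + 42 + 45 = 154, so that is the magic constant.
Row 2: 38 + 35 + 41 + ? = 154, so (2,1) = 40.
Row 4: 45 + 34 + 44 + ? = 154, so (4,2) = 31.
From column 1, 154 − (40 + 36 + 45) gives (1,1) = 33.
The remaining cell in column 2 is (1,2) = 154 − 111 = 43.
Column 4 needs 154; the known cells sum to 117, so (3,4) = 37.
The remaining cell in main diagonal is (3,3) = 154 − 115 = 39.
Using row 1: 33 + 43 + 32 + ? → (1,3) = 154 − 108 = 46.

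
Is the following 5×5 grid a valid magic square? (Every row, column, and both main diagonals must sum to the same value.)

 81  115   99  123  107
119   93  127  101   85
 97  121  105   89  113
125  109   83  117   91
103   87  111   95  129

Row 1: 81 + 115 + 99 + 123 + 107 = 525.
Row 2: 119 + 93 + 127 + 101 + 85 = 525.
Row 3: 97 + 121 + 105 + 89 + 113 = 525.
Row 4: 125 + 109 + 83 + 117 + 91 = 525.
Row 5: 103 + 87 + 111 + 95 + 129 = 525.
Column 1: 81 + 119 + 97 + 125 + 103 = 525.
Column 2: 115 + 93 + 121 + 109 + 87 = 525.
Column 3: 99 + 127 + 105 + 83 + 111 = 525.
Column 4: 123 + 101 + 89 + 117 + 95 = 525.
Column 5: 107 + 85 + 113 + 91 + 129 = 525.
Main diagonal: 81 + 93 + 105 + 117 + 129 = 525.
Anti-diagonal: 107 + 101 + 105 + 109 + 103 = 525.
All lines sum to 525.

Yes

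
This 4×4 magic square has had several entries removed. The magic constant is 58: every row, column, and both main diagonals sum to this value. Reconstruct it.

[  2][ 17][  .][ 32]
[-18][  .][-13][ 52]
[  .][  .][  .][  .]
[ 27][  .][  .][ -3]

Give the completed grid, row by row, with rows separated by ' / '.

Row 1 needs 58; the known cells sum to 51, so (1,3) = 7.
The remaining cell in row 2 is (2,2) = 58 − 21 = 37.
Column 1 must total 58; the given cells sum to 11, so (3,1) = 47.
Column 4 must total 58; the given cells sum to 81, so (3,4) = -23.
Using main diagonal: 2 + 37 + (-3) + ? → (3,3) = 58 − 36 = 22.
Anti-diagonal must total 58; the given cells sum to 46, so (3,2) = 12.
Column 2 needs 58; the known cells sum to 66, so (4,2) = -8.
The remaining cell in column 3 is (4,3) = 58 − 16 = 42.

2 17 7 32 / -18 37 -13 52 / 47 12 22 -23 / 27 -8 42 -3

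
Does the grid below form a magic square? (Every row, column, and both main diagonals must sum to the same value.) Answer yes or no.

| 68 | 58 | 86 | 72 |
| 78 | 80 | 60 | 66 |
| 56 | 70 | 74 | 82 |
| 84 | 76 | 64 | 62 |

No — column 4 sums to 282 but column 2 sums to 284.

Row 1: 68 + 58 + 86 + 72 = 284.
Row 2: 78 + 80 + 60 + 66 = 284.
Row 3: 56 + 70 + 74 + 82 = 282.
Row 4: 84 + 76 + 64 + 62 = 286.
Column 1: 68 + 78 + 56 + 84 = 286.
Column 2: 58 + 80 + 70 + 76 = 284.
Column 3: 86 + 60 + 74 + 64 = 284.
Column 4: 72 + 66 + 82 + 62 = 282.
Main diagonal: 68 + 80 + 74 + 62 = 284.
Anti-diagonal: 72 + 60 + 70 + 84 = 286.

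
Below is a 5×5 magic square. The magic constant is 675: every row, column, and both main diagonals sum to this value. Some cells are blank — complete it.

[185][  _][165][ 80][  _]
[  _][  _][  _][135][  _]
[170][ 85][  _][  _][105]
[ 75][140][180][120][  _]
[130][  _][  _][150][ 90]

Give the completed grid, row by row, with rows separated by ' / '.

The remaining cell in row 4 is (4,5) = 675 − 515 = 160.
From column 1, 675 − (185 + 170 + 75 + 130) gives (2,1) = 115.
Column 4 needs 675; the known cells sum to 485, so (3,4) = 190.
The remaining cell in row 3 is (3,3) = 675 − 550 = 125.
Using main diagonal: 185 + 125 + 120 + 90 + ? → (2,2) = 675 − 520 = 155.
Anti-diagonal: 135 + 125 + 140 + 130 + ? = 675, so (1,5) = 145.
Row 1 needs 675; the known cells sum to 575, so (1,2) = 100.
Column 2 must total 675; the given cells sum to 480, so (5,2) = 195.
The remaining cell in column 5 is (2,5) = 675 − 500 = 175.
Row 2 needs 675; the known cells sum to 580, so (2,3) = 95.
The remaining cell in row 5 is (5,3) = 675 − 565 = 110.

185 100 165 80 145 / 115 155 95 135 175 / 170 85 125 190 105 / 75 140 180 120 160 / 130 195 110 150 90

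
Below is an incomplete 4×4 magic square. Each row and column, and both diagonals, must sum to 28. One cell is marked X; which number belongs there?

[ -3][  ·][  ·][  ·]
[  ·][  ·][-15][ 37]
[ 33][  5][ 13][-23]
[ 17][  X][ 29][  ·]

Column 1: -3 + 33 + 17 + ? = 28, so (2,1) = -19.
Column 3 needs 28; the known cells sum to 27, so (1,3) = 1.
Anti-diagonal: -15 + 5 + 17 + ? = 28, so (1,4) = 21.
From row 1, 28 − (-3 + 1 + 21) gives (1,2) = 9.
The remaining cell in row 2 is (2,2) = 28 − 3 = 25.
The remaining cell in column 2 is (4,2) = 28 − 39 = -11.

-11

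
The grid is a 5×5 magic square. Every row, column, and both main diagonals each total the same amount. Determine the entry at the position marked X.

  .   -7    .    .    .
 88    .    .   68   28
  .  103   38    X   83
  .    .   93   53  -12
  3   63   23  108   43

Row 5 is complete and sums to 240; that is the magic constant.
Column 5 needs 240; the known cells sum to 142, so (1,5) = 98.
Anti-diagonal: 98 + 68 + 38 + 3 + ? = 240, so (4,2) = 33.
From row 4, 240 − (33 + 93 + 53 + (-12)) gives (4,1) = 73.
Column 2 needs 240; the known cells sum to 192, so (2,2) = 48.
Main diagonal must total 240; the given cells sum to 182, so (1,1) = 58.
The remaining cell in row 2 is (2,3) = 240 − 232 = 8.
The remaining cell in column 1 is (3,1) = 240 − 222 = 18.
Column 3 needs 240; the known cells sum to 162, so (1,3) = 78.
The remaining cell in row 1 is (1,4) = 240 − 227 = 13.
Row 3: 18 + 103 + 38 + 83 + ? = 240, so (3,4) = -2.

-2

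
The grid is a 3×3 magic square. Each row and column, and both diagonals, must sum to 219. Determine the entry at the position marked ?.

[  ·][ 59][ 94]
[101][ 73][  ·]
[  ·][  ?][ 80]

The remaining cell in row 1 is (1,1) = 219 − 153 = 66.
Row 2 needs 219; the known cells sum to 174, so (2,3) = 45.
The remaining cell in column 1 is (3,1) = 219 − 167 = 52.
Column 2 must total 219; the given cells sum to 132, so (3,2) = 87.

87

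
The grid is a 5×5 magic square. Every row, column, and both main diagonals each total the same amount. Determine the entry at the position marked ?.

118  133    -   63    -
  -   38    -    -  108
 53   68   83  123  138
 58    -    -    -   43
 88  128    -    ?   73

33

Row 3 is complete and sums to 465; that is the magic constant.
Column 1 needs 465; the known cells sum to 317, so (2,1) = 148.
From column 2, 465 − (133 + 38 + 68 + 128) gives (4,2) = 98.
The remaining cell in column 5 is (1,5) = 465 − 362 = 103.
Using main diagonal: 118 + 38 + 83 + 73 + ? → (4,4) = 465 − 312 = 153.
The remaining cell in anti-diagonal is (2,4) = 465 − 372 = 93.
Using row 1: 118 + 133 + 63 + 103 + ? → (1,3) = 465 − 417 = 48.
The remaining cell in row 2 is (2,3) = 465 − 387 = 78.
Row 4 must total 465; the given cells sum to 352, so (4,3) = 113.
Column 3 needs 465; the known cells sum to 322, so (5,3) = 143.
Using column 4: 63 + 93 + 123 + 153 + ? → (5,4) = 465 − 432 = 33.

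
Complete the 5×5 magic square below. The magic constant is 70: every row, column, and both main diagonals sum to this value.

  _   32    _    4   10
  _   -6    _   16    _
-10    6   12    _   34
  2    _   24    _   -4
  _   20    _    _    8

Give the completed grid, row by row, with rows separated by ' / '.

26 32 -2 4 10 / 38 -6 0 16 22 / -10 6 12 28 34 / 2 18 24 30 -4 / 14 20 36 -8 8

From row 3, 70 − (-10 + 6 + 12 + 34) gives (3,4) = 28.
Using column 2: 32 + (-6) + 6 + 20 + ? → (4,2) = 70 − 52 = 18.
Column 5: 10 + 34 + (-4) + 8 + ? = 70, so (2,5) = 22.
Anti-diagonal must total 70; the given cells sum to 56, so (5,1) = 14.
From row 4, 70 − (2 + 18 + 24 + (-4)) gives (4,4) = 30.
Column 4 must total 70; the given cells sum to 78, so (5,4) = -8.
Using main diagonal: -6 + 12 + 30 + 8 + ? → (1,1) = 70 − 44 = 26.
From row 1, 70 − (26 + 32 + 4 + 10) gives (1,3) = -2.
Row 5: 14 + 20 + (-8) + 8 + ? = 70, so (5,3) = 36.
From column 1, 70 − (26 + (-10) + 2 + 14) gives (2,1) = 38.
The remaining cell in column 3 is (2,3) = 70 − 70 = 0.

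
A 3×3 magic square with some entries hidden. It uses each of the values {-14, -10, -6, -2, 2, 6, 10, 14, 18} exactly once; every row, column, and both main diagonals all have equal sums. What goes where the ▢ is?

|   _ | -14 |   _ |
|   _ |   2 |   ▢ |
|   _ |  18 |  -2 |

-6

The 9 entries sum to 18, so each line sums to 18/3 = 6.
Using row 3: 18 + (-2) + ? → (3,1) = 6 − 16 = -10.
Main diagonal needs 6; the known cells sum to 0, so (1,1) = 6.
Using anti-diagonal: 2 + (-10) + ? → (1,3) = 6 − (-8) = 14.
Column 1 needs 6; the known cells sum to -4, so (2,1) = 10.
Using column 3: 14 + (-2) + ? → (2,3) = 6 − 12 = -6.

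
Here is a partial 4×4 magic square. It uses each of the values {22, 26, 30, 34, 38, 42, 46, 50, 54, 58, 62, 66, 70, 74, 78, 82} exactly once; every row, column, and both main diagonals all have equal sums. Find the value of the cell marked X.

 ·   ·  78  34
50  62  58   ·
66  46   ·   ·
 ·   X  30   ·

26

The 16 entries sum to 832, so each line sums to 832/4 = 208.
From row 2, 208 − (50 + 62 + 58) gives (2,4) = 38.
Column 3: 78 + 58 + 30 + ? = 208, so (3,3) = 42.
Anti-diagonal needs 208; the known cells sum to 138, so (4,1) = 70.
Row 3 must total 208; the given cells sum to 154, so (3,4) = 54.
Column 1 needs 208; the known cells sum to 186, so (1,1) = 22.
Column 4 needs 208; the known cells sum to 126, so (4,4) = 82.
Row 1 must total 208; the given cells sum to 134, so (1,2) = 74.
Using row 4: 70 + 30 + 82 + ? → (4,2) = 208 − 182 = 26.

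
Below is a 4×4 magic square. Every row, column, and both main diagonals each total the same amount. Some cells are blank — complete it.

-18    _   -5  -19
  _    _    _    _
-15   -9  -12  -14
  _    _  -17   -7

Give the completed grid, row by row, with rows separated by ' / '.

-18 -8 -5 -19 / -11 -13 -16 -10 / -15 -9 -12 -14 / -6 -20 -17 -7

Row 3 is already complete: -15 + -9 + -12 + -14 = -50, so that is the magic constant.
From row 1, -50 − (-18 + (-5) + (-19)) gives (1,2) = -8.
From column 3, -50 − (-5 + (-12) + (-17)) gives (2,3) = -16.
Using column 4: -19 + (-14) + (-7) + ? → (2,4) = -50 − (-40) = -10.
Main diagonal needs -50; the known cells sum to -37, so (2,2) = -13.
Anti-diagonal must total -50; the given cells sum to -44, so (4,1) = -6.
Using row 2: -13 + (-16) + (-10) + ? → (2,1) = -50 − (-39) = -11.
From row 4, -50 − (-6 + (-17) + (-7)) gives (4,2) = -20.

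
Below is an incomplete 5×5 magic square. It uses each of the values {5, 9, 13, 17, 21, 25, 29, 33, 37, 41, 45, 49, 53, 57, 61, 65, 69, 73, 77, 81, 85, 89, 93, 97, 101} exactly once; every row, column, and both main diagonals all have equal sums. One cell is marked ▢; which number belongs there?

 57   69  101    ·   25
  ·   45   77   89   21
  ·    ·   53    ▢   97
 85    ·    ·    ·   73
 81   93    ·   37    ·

65

The 25 entries sum to 1325, so each line sums to 1325/5 = 265.
Using row 1: 57 + 69 + 101 + 25 + ? → (1,4) = 265 − 252 = 13.
Row 2: 45 + 77 + 89 + 21 + ? = 265, so (2,1) = 33.
Column 1 needs 265; the known cells sum to 256, so (3,1) = 9.
The remaining cell in column 5 is (5,5) = 265 − 216 = 49.
The remaining cell in main diagonal is (4,4) = 265 − 204 = 61.
Using anti-diagonal: 25 + 89 + 53 + 81 + ? → (4,2) = 265 − 248 = 17.
Row 4: 85 + 17 + 61 + 73 + ? = 265, so (4,3) = 29.
Row 5: 81 + 93 + 37 + 49 + ? = 265, so (5,3) = 5.
Column 2 needs 265; the known cells sum to 224, so (3,2) = 41.
Column 4: 13 + 89 + 61 + 37 + ? = 265, so (3,4) = 65.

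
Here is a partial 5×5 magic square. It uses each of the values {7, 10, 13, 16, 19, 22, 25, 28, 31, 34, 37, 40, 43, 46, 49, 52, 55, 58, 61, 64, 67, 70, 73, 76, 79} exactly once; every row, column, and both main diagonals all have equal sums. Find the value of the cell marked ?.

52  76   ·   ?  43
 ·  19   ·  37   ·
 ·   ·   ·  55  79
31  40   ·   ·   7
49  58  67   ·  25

The 25 entries sum to 1075, so each line sums to 1075/5 = 215.
Row 5: 49 + 58 + 67 + 25 + ? = 215, so (5,4) = 16.
The remaining cell in column 2 is (3,2) = 215 − 193 = 22.
Using column 5: 43 + 79 + 7 + 25 + ? → (2,5) = 215 − 154 = 61.
The remaining cell in anti-diagonal is (3,3) = 215 − 169 = 46.
Using row 3: 22 + 46 + 55 + 79 + ? → (3,1) = 215 − 202 = 13.
The remaining cell in column 1 is (2,1) = 215 − 145 = 70.
Main diagonal must total 215; the given cells sum to 142, so (4,4) = 73.
Row 2 must total 215; the given cells sum to 187, so (2,3) = 28.
Row 4: 31 + 40 + 73 + 7 + ? = 215, so (4,3) = 64.
Column 3 needs 215; the known cells sum to 205, so (1,3) = 10.
Column 4 must total 215; the given cells sum to 181, so (1,4) = 34.

34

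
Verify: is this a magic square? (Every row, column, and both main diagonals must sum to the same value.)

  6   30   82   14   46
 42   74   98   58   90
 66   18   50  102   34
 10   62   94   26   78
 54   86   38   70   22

No — row 3 sums to 270 but column 3 sums to 362.

Row 1: 6 + 30 + 82 + 14 + 46 = 178.
Row 2: 42 + 74 + 98 + 58 + 90 = 362.
Row 3: 66 + 18 + 50 + 102 + 34 = 270.
Row 4: 10 + 62 + 94 + 26 + 78 = 270.
Row 5: 54 + 86 + 38 + 70 + 22 = 270.
Column 1: 6 + 42 + 66 + 10 + 54 = 178.
Column 2: 30 + 74 + 18 + 62 + 86 = 270.
Column 3: 82 + 98 + 50 + 94 + 38 = 362.
Column 4: 14 + 58 + 102 + 26 + 70 = 270.
Column 5: 46 + 90 + 34 + 78 + 22 = 270.
Main diagonal: 6 + 74 + 50 + 26 + 22 = 178.
Anti-diagonal: 46 + 58 + 50 + 62 + 54 = 270.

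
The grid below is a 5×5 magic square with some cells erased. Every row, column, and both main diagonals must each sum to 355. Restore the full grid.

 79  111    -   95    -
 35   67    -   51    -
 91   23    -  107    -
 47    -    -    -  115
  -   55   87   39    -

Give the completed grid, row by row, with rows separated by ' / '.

Column 1: 79 + 35 + 91 + 47 + ? = 355, so (5,1) = 103.
From column 2, 355 − (111 + 67 + 23 + 55) gives (4,2) = 99.
Column 4: 95 + 51 + 107 + 39 + ? = 355, so (4,4) = 63.
The remaining cell in row 4 is (4,3) = 355 − 324 = 31.
The remaining cell in row 5 is (5,5) = 355 − 284 = 71.
Main diagonal: 79 + 67 + 63 + 71 + ? = 355, so (3,3) = 75.
Anti-diagonal: 51 + 75 + 99 + 103 + ? = 355, so (1,5) = 27.
From row 1, 355 − (79 + 111 + 95 + 27) gives (1,3) = 43.
Using row 3: 91 + 23 + 75 + 107 + ? → (3,5) = 355 − 296 = 59.
Column 3 must total 355; the given cells sum to 236, so (2,3) = 119.
Column 5 needs 355; the known cells sum to 272, so (2,5) = 83.

79 111 43 95 27 / 35 67 119 51 83 / 91 23 75 107 59 / 47 99 31 63 115 / 103 55 87 39 71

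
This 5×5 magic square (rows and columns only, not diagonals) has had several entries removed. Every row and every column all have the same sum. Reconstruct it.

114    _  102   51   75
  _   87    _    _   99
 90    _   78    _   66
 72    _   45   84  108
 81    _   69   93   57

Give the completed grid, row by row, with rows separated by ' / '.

114 63 102 51 75 / 48 87 111 60 99 / 90 54 78 117 66 / 72 96 45 84 108 / 81 105 69 93 57

Column 5 is already complete: 75 + 99 + 66 + 108 + 57 = 405, so that is the magic constant.
Row 1: 114 + 102 + 51 + 75 + ? = 405, so (1,2) = 63.
The remaining cell in row 4 is (4,2) = 405 − 309 = 96.
Row 5: 81 + 69 + 93 + 57 + ? = 405, so (5,2) = 105.
Column 1 must total 405; the given cells sum to 357, so (2,1) = 48.
From column 2, 405 − (63 + 87 + 96 + 105) gives (3,2) = 54.
Column 3: 102 + 78 + 45 + 69 + ? = 405, so (2,3) = 111.
From row 2, 405 − (48 + 87 + 111 + 99) gives (2,4) = 60.
The remaining cell in row 3 is (3,4) = 405 − 288 = 117.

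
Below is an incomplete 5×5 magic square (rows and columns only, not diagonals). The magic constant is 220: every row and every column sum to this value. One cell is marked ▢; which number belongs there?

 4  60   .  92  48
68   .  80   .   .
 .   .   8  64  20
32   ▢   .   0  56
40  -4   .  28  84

Using row 1: 4 + 60 + 92 + 48 + ? → (1,3) = 220 − 204 = 16.
Row 5 needs 220; the known cells sum to 148, so (5,3) = 72.
Column 1 needs 220; the known cells sum to 144, so (3,1) = 76.
Using column 3: 16 + 80 + 8 + 72 + ? → (4,3) = 220 − 176 = 44.
Column 4: 92 + 64 + 0 + 28 + ? = 220, so (2,4) = 36.
Using column 5: 48 + 20 + 56 + 84 + ? → (2,5) = 220 − 208 = 12.
From row 2, 220 − (68 + 80 + 36 + 12) gives (2,2) = 24.
Row 3 must total 220; the given cells sum to 168, so (3,2) = 52.
Row 4: 32 + 44 + 0 + 56 + ? = 220, so (4,2) = 88.

88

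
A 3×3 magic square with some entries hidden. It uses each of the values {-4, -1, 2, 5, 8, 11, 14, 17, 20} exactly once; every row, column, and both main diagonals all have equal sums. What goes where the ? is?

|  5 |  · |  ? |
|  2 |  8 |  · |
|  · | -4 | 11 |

The 9 entries sum to 72, so each line sums to 72/3 = 24.
The remaining cell in row 2 is (2,3) = 24 − 10 = 14.
Using row 3: -4 + 11 + ? → (3,1) = 24 − 7 = 17.
Column 2: 8 + (-4) + ? = 24, so (1,2) = 20.
Column 3 must total 24; the given cells sum to 25, so (1,3) = -1.

-1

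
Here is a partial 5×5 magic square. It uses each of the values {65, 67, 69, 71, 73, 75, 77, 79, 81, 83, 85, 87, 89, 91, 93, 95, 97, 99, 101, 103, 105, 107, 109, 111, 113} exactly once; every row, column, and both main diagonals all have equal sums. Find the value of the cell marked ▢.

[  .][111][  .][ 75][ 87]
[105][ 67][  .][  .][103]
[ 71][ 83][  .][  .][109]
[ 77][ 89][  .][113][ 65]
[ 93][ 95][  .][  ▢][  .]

The 25 entries sum to 2225, so each line sums to 2225/5 = 445.
Row 4: 77 + 89 + 113 + 65 + ? = 445, so (4,3) = 101.
Column 1: 105 + 71 + 77 + 93 + ? = 445, so (1,1) = 99.
From column 5, 445 − (87 + 103 + 109 + 65) gives (5,5) = 81.
The remaining cell in main diagonal is (3,3) = 445 − 360 = 85.
From anti-diagonal, 445 − (87 + 85 + 89 + 93) gives (2,4) = 91.
Row 1: 99 + 111 + 75 + 87 + ? = 445, so (1,3) = 73.
Using row 2: 105 + 67 + 91 + 103 + ? → (2,3) = 445 − 366 = 79.
Using row 3: 71 + 83 + 85 + 109 + ? → (3,4) = 445 − 348 = 97.
Column 3 must total 445; the given cells sum to 338, so (5,3) = 107.
Using column 4: 75 + 91 + 97 + 113 + ? → (5,4) = 445 − 376 = 69.

69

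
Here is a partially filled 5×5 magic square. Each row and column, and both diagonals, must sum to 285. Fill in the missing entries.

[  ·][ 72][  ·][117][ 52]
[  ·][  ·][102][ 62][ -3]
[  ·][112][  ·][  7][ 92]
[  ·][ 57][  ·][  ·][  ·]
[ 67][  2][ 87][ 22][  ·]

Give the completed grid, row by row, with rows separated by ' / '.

12 72 32 117 52 / 82 42 102 62 -3 / 27 112 47 7 92 / 97 57 17 77 37 / 67 2 87 22 107

From row 5, 285 − (67 + 2 + 87 + 22) gives (5,5) = 107.
From column 2, 285 − (72 + 112 + 57 + 2) gives (2,2) = 42.
Using column 4: 117 + 62 + 7 + 22 + ? → (4,4) = 285 − 208 = 77.
Using column 5: 52 + (-3) + 92 + 107 + ? → (4,5) = 285 − 248 = 37.
From anti-diagonal, 285 − (52 + 62 + 57 + 67) gives (3,3) = 47.
Row 2: 42 + 102 + 62 + (-3) + ? = 285, so (2,1) = 82.
The remaining cell in row 3 is (3,1) = 285 − 258 = 27.
Main diagonal: 42 + 47 + 77 + 107 + ? = 285, so (1,1) = 12.
From row 1, 285 − (12 + 72 + 117 + 52) gives (1,3) = 32.
Column 1: 12 + 82 + 27 + 67 + ? = 285, so (4,1) = 97.
The remaining cell in column 3 is (4,3) = 285 − 268 = 17.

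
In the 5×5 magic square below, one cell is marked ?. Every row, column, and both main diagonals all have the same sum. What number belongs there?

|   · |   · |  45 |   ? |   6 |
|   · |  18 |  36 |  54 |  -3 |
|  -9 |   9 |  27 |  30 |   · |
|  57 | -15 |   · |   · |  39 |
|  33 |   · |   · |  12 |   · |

-12

Anti-diagonal is complete and sums to 105; that is the magic constant.
From row 2, 105 − (18 + 36 + 54 + (-3)) gives (2,1) = 0.
Using row 3: -9 + 9 + 27 + 30 + ? → (3,5) = 105 − 57 = 48.
The remaining cell in column 1 is (1,1) = 105 − 81 = 24.
Column 5: 6 + (-3) + 48 + 39 + ? = 105, so (5,5) = 15.
Main diagonal: 24 + 18 + 27 + 15 + ? = 105, so (4,4) = 21.
Using row 4: 57 + (-15) + 21 + 39 + ? → (4,3) = 105 − 102 = 3.
Using column 3: 45 + 36 + 27 + 3 + ? → (5,3) = 105 − 111 = -6.
Using column 4: 54 + 30 + 21 + 12 + ? → (1,4) = 105 − 117 = -12.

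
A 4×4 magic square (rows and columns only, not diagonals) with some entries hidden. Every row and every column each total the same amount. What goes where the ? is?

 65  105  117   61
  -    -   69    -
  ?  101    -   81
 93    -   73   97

77

Row 1 is complete and sums to 348; that is the magic constant.
Row 4: 93 + 73 + 97 + ? = 348, so (4,2) = 85.
Using column 2: 105 + 101 + 85 + ? → (2,2) = 348 − 291 = 57.
The remaining cell in column 3 is (3,3) = 348 − 259 = 89.
Column 4: 61 + 81 + 97 + ? = 348, so (2,4) = 109.
From row 2, 348 − (57 + 69 + 109) gives (2,1) = 113.
Row 3 must total 348; the given cells sum to 271, so (3,1) = 77.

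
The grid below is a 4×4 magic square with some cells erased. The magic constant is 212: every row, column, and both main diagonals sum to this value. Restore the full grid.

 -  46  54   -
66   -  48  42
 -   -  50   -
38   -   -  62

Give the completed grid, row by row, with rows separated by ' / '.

Row 2 must total 212; the given cells sum to 156, so (2,2) = 56.
Column 3 must total 212; the given cells sum to 152, so (4,3) = 60.
The remaining cell in main diagonal is (1,1) = 212 − 168 = 44.
Row 1 needs 212; the known cells sum to 144, so (1,4) = 68.
From row 4, 212 − (38 + 60 + 62) gives (4,2) = 52.
Column 1: 44 + 66 + 38 + ? = 212, so (3,1) = 64.
Column 2 must total 212; the given cells sum to 154, so (3,2) = 58.
Column 4 needs 212; the known cells sum to 172, so (3,4) = 40.

44 46 54 68 / 66 56 48 42 / 64 58 50 40 / 38 52 60 62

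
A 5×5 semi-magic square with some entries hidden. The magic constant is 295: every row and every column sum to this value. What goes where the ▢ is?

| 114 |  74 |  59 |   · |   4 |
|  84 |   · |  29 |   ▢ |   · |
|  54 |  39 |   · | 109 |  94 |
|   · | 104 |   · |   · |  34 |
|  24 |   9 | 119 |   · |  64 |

Row 1 needs 295; the known cells sum to 251, so (1,4) = 44.
Using row 3: 54 + 39 + 109 + 94 + ? → (3,3) = 295 − 296 = -1.
The remaining cell in row 5 is (5,4) = 295 − 216 = 79.
Using column 1: 114 + 84 + 54 + 24 + ? → (4,1) = 295 − 276 = 19.
Column 2 needs 295; the known cells sum to 226, so (2,2) = 69.
Column 3 needs 295; the known cells sum to 206, so (4,3) = 89.
The remaining cell in column 5 is (2,5) = 295 − 196 = 99.
Row 2 must total 295; the given cells sum to 281, so (2,4) = 14.

14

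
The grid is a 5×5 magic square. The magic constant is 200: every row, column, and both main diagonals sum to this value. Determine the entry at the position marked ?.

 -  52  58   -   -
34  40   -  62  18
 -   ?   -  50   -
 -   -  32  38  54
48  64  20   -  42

Row 2: 34 + 40 + 62 + 18 + ? = 200, so (2,3) = 46.
Row 5: 48 + 64 + 20 + 42 + ? = 200, so (5,4) = 26.
Using column 3: 58 + 46 + 32 + 20 + ? → (3,3) = 200 − 156 = 44.
Column 4 must total 200; the given cells sum to 176, so (1,4) = 24.
The remaining cell in main diagonal is (1,1) = 200 − 164 = 36.
Row 1 must total 200; the given cells sum to 170, so (1,5) = 30.
Column 5 needs 200; the known cells sum to 144, so (3,5) = 56.
The remaining cell in anti-diagonal is (4,2) = 200 − 184 = 16.
Row 4: 16 + 32 + 38 + 54 + ? = 200, so (4,1) = 60.
The remaining cell in column 1 is (3,1) = 200 − 178 = 22.
Column 2: 52 + 40 + 16 + 64 + ? = 200, so (3,2) = 28.

28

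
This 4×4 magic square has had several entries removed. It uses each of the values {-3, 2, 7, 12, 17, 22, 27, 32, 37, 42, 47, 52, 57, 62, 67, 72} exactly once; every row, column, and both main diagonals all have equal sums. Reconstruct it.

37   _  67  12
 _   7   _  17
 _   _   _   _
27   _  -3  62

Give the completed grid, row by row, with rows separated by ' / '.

The 16 entries sum to 552, so each line sums to 552/4 = 138.
Using row 1: 37 + 67 + 12 + ? → (1,2) = 138 − 116 = 22.
From row 4, 138 − (27 + (-3) + 62) gives (4,2) = 52.
From column 2, 138 − (22 + 7 + 52) gives (3,2) = 57.
Using column 4: 12 + 17 + 62 + ? → (3,4) = 138 − 91 = 47.
Using main diagonal: 37 + 7 + 62 + ? → (3,3) = 138 − 106 = 32.
Using anti-diagonal: 12 + 57 + 27 + ? → (2,3) = 138 − 96 = 42.
The remaining cell in row 2 is (2,1) = 138 − 66 = 72.
Row 3 must total 138; the given cells sum to 136, so (3,1) = 2.

37 22 67 12 / 72 7 42 17 / 2 57 32 47 / 27 52 -3 62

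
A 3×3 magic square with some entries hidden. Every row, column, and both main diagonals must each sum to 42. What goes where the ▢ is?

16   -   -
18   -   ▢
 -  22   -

10

Column 1 needs 42; the known cells sum to 34, so (3,1) = 8.
Row 3 needs 42; the known cells sum to 30, so (3,3) = 12.
Main diagonal needs 42; the known cells sum to 28, so (2,2) = 14.
Anti-diagonal must total 42; the given cells sum to 22, so (1,3) = 20.
Row 1: 16 + 20 + ? = 42, so (1,2) = 6.
Row 2: 18 + 14 + ? = 42, so (2,3) = 10.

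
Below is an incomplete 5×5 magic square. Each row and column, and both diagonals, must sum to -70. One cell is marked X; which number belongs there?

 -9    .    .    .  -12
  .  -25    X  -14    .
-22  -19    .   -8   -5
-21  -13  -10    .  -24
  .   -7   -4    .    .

Row 3 needs -70; the known cells sum to -54, so (3,3) = -16.
Row 4 needs -70; the known cells sum to -68, so (4,4) = -2.
Column 2: -25 + (-19) + (-13) + (-7) + ? = -70, so (1,2) = -6.
Using main diagonal: -9 + (-25) + (-16) + (-2) + ? → (5,5) = -70 − (-52) = -18.
Using anti-diagonal: -12 + (-14) + (-16) + (-13) + ? → (5,1) = -70 − (-55) = -15.
Row 5 needs -70; the known cells sum to -44, so (5,4) = -26.
Using column 1: -9 + (-22) + (-21) + (-15) + ? → (2,1) = -70 − (-67) = -3.
The remaining cell in column 4 is (1,4) = -70 − (-50) = -20.
Using column 5: -12 + (-5) + (-24) + (-18) + ? → (2,5) = -70 − (-59) = -11.
Row 1 must total -70; the given cells sum to -47, so (1,3) = -23.
The remaining cell in row 2 is (2,3) = -70 − (-53) = -17.

-17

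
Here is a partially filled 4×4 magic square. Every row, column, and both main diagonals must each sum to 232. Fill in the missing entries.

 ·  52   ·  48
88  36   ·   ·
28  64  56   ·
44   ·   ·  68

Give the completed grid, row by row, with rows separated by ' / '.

72 52 60 48 / 88 36 76 32 / 28 64 56 84 / 44 80 40 68

The remaining cell in row 3 is (3,4) = 232 − 148 = 84.
Column 1 needs 232; the known cells sum to 160, so (1,1) = 72.
Using column 2: 52 + 36 + 64 + ? → (4,2) = 232 − 152 = 80.
Using column 4: 48 + 84 + 68 + ? → (2,4) = 232 − 200 = 32.
The remaining cell in anti-diagonal is (2,3) = 232 − 156 = 76.
Using row 1: 72 + 52 + 48 + ? → (1,3) = 232 − 172 = 60.
Row 4 must total 232; the given cells sum to 192, so (4,3) = 40.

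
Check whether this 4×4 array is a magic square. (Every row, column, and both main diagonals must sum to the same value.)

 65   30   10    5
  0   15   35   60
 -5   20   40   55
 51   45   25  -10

No — row 2 sums to 110 but anti-diagonal sums to 111.

Row 1: 65 + 30 + 10 + 5 = 110.
Row 2: 0 + 15 + 35 + 60 = 110.
Row 3: -5 + 20 + 40 + 55 = 110.
Row 4: 51 + 45 + 25 + (-10) = 111.
Column 1: 65 + 0 + (-5) + 51 = 111.
Column 2: 30 + 15 + 20 + 45 = 110.
Column 3: 10 + 35 + 40 + 25 = 110.
Column 4: 5 + 60 + 55 + (-10) = 110.
Main diagonal: 65 + 15 + 40 + (-10) = 110.
Anti-diagonal: 5 + 35 + 20 + 51 = 111.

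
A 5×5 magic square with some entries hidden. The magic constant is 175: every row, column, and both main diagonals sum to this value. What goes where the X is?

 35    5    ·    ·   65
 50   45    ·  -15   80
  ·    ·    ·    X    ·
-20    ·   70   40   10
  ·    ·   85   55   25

Row 2 must total 175; the given cells sum to 160, so (2,3) = 15.
From row 4, 175 − (-20 + 70 + 40 + 10) gives (4,2) = 75.
From column 5, 175 − (65 + 80 + 10 + 25) gives (3,5) = -5.
Main diagonal must total 175; the given cells sum to 145, so (3,3) = 30.
Anti-diagonal needs 175; the known cells sum to 155, so (5,1) = 20.
Row 5: 20 + 85 + 55 + 25 + ? = 175, so (5,2) = -10.
Column 1 must total 175; the given cells sum to 85, so (3,1) = 90.
Column 2: 5 + 45 + 75 + (-10) + ? = 175, so (3,2) = 60.
Using column 3: 15 + 30 + 70 + 85 + ? → (1,3) = 175 − 200 = -25.
Using row 1: 35 + 5 + (-25) + 65 + ? → (1,4) = 175 − 80 = 95.
The remaining cell in row 3 is (3,4) = 175 − 175 = 0.

0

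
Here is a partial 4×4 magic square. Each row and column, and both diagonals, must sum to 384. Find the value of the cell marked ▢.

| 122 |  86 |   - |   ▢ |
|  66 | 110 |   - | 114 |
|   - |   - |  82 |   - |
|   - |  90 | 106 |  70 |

Using row 2: 66 + 110 + 114 + ? → (2,3) = 384 − 290 = 94.
Row 4: 90 + 106 + 70 + ? = 384, so (4,1) = 118.
The remaining cell in column 1 is (3,1) = 384 − 306 = 78.
Column 2 needs 384; the known cells sum to 286, so (3,2) = 98.
Column 3 must total 384; the given cells sum to 282, so (1,3) = 102.
Using anti-diagonal: 94 + 98 + 118 + ? → (1,4) = 384 − 310 = 74.

74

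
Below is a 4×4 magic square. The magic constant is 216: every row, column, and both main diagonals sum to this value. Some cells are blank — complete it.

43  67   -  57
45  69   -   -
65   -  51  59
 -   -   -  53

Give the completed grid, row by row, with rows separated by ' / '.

From row 1, 216 − (43 + 67 + 57) gives (1,3) = 49.
Row 3 must total 216; the given cells sum to 175, so (3,2) = 41.
Column 1: 43 + 45 + 65 + ? = 216, so (4,1) = 63.
From column 2, 216 − (67 + 69 + 41) gives (4,2) = 39.
The remaining cell in column 4 is (2,4) = 216 − 169 = 47.
The remaining cell in anti-diagonal is (2,3) = 216 − 161 = 55.
Using row 4: 63 + 39 + 53 + ? → (4,3) = 216 − 155 = 61.

43 67 49 57 / 45 69 55 47 / 65 41 51 59 / 63 39 61 53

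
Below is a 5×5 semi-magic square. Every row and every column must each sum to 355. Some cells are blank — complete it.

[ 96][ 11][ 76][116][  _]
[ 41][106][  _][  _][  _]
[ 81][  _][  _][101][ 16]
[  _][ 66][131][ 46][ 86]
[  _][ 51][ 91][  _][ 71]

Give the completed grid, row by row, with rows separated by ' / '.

Row 1 needs 355; the known cells sum to 299, so (1,5) = 56.
From row 4, 355 − (66 + 131 + 46 + 86) gives (4,1) = 26.
From column 1, 355 − (96 + 41 + 81 + 26) gives (5,1) = 111.
The remaining cell in column 2 is (3,2) = 355 − 234 = 121.
Column 5 needs 355; the known cells sum to 229, so (2,5) = 126.
Using row 3: 81 + 121 + 101 + 16 + ? → (3,3) = 355 − 319 = 36.
Row 5 must total 355; the given cells sum to 324, so (5,4) = 31.
Column 3 must total 355; the given cells sum to 334, so (2,3) = 21.
Column 4 must total 355; the given cells sum to 294, so (2,4) = 61.

96 11 76 116 56 / 41 106 21 61 126 / 81 121 36 101 16 / 26 66 131 46 86 / 111 51 91 31 71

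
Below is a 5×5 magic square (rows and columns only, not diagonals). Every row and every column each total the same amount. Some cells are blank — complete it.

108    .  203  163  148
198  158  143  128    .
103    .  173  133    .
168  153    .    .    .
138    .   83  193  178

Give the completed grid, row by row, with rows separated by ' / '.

Column 1 is already complete: 108 + 198 + 103 + 168 + 138 = 715, so that is the magic constant.
From row 1, 715 − (108 + 203 + 163 + 148) gives (1,2) = 93.
Row 2 must total 715; the given cells sum to 627, so (2,5) = 88.
Row 5 must total 715; the given cells sum to 592, so (5,2) = 123.
Column 2: 93 + 158 + 153 + 123 + ? = 715, so (3,2) = 188.
The remaining cell in column 3 is (4,3) = 715 − 602 = 113.
Column 4: 163 + 128 + 133 + 193 + ? = 715, so (4,4) = 98.
Row 3 needs 715; the known cells sum to 597, so (3,5) = 118.
Row 4 must total 715; the given cells sum to 532, so (4,5) = 183.

108 93 203 163 148 / 198 158 143 128 88 / 103 188 173 133 118 / 168 153 113 98 183 / 138 123 83 193 178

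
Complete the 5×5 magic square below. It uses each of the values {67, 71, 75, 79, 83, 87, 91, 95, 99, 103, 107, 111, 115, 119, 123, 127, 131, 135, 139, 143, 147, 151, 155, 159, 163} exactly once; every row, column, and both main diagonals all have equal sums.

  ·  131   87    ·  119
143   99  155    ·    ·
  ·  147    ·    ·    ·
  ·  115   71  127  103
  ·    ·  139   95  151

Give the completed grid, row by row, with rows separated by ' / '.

75 131 87 163 119 / 143 99 155 111 67 / 91 147 123 79 135 / 159 115 71 127 103 / 107 83 139 95 151

The 25 entries sum to 2875, so each line sums to 2875/5 = 575.
Row 4: 115 + 71 + 127 + 103 + ? = 575, so (4,1) = 159.
Column 2: 131 + 99 + 147 + 115 + ? = 575, so (5,2) = 83.
Column 3: 87 + 155 + 71 + 139 + ? = 575, so (3,3) = 123.
The remaining cell in main diagonal is (1,1) = 575 − 500 = 75.
Row 1 needs 575; the known cells sum to 412, so (1,4) = 163.
Using row 5: 83 + 139 + 95 + 151 + ? → (5,1) = 575 − 468 = 107.
From column 1, 575 − (75 + 143 + 159 + 107) gives (3,1) = 91.
The remaining cell in anti-diagonal is (2,4) = 575 − 464 = 111.
From row 2, 575 − (143 + 99 + 155 + 111) gives (2,5) = 67.
The remaining cell in column 4 is (3,4) = 575 − 496 = 79.
Column 5 must total 575; the given cells sum to 440, so (3,5) = 135.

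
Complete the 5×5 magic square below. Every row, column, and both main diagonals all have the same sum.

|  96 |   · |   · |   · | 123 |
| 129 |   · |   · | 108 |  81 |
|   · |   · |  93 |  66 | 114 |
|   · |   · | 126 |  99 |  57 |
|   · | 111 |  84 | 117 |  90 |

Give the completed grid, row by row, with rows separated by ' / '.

96 69 102 75 123 / 129 87 60 108 81 / 72 120 93 66 114 / 105 78 126 99 57 / 63 111 84 117 90

Column 5 is already complete: 123 + 81 + 114 + 57 + 90 = 465, so that is the magic constant.
Row 5 must total 465; the given cells sum to 402, so (5,1) = 63.
Column 4: 108 + 66 + 99 + 117 + ? = 465, so (1,4) = 75.
The remaining cell in main diagonal is (2,2) = 465 − 378 = 87.
Using anti-diagonal: 123 + 108 + 93 + 63 + ? → (4,2) = 465 − 387 = 78.
The remaining cell in row 2 is (2,3) = 465 − 405 = 60.
Using row 4: 78 + 126 + 99 + 57 + ? → (4,1) = 465 − 360 = 105.
Column 1 must total 465; the given cells sum to 393, so (3,1) = 72.
Using column 3: 60 + 93 + 126 + 84 + ? → (1,3) = 465 − 363 = 102.
Using row 1: 96 + 102 + 75 + 123 + ? → (1,2) = 465 − 396 = 69.
From row 3, 465 − (72 + 93 + 66 + 114) gives (3,2) = 120.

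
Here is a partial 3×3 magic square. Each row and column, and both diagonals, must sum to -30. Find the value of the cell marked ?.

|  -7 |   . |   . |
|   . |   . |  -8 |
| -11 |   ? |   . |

-6

Column 1 must total -30; the given cells sum to -18, so (2,1) = -12.
The remaining cell in row 2 is (2,2) = -30 − (-20) = -10.
Main diagonal must total -30; the given cells sum to -17, so (3,3) = -13.
The remaining cell in anti-diagonal is (1,3) = -30 − (-21) = -9.
Using row 1: -7 + (-9) + ? → (1,2) = -30 − (-16) = -14.
Using row 3: -11 + (-13) + ? → (3,2) = -30 − (-24) = -6.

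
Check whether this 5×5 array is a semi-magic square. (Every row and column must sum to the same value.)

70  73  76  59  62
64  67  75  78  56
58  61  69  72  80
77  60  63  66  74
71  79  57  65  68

Yes

Row 1: 70 + 73 + 76 + 59 + 62 = 340.
Row 2: 64 + 67 + 75 + 78 + 56 = 340.
Row 3: 58 + 61 + 69 + 72 + 80 = 340.
Row 4: 77 + 60 + 63 + 66 + 74 = 340.
Row 5: 71 + 79 + 57 + 65 + 68 = 340.
Column 1: 70 + 64 + 58 + 77 + 71 = 340.
Column 2: 73 + 67 + 61 + 60 + 79 = 340.
Column 3: 76 + 75 + 69 + 63 + 57 = 340.
Column 4: 59 + 78 + 72 + 66 + 65 = 340.
Column 5: 62 + 56 + 80 + 74 + 68 = 340.
All lines sum to 340.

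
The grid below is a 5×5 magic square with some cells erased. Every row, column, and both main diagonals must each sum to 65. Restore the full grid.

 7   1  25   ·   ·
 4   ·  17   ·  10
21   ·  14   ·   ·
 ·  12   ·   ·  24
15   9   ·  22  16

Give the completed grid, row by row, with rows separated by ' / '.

7 1 25 19 13 / 4 23 17 11 10 / 21 20 14 8 2 / 18 12 6 5 24 / 15 9 3 22 16

From row 5, 65 − (15 + 9 + 22 + 16) gives (5,3) = 3.
Using column 1: 7 + 4 + 21 + 15 + ? → (4,1) = 65 − 47 = 18.
Using column 3: 25 + 17 + 14 + 3 + ? → (4,3) = 65 − 59 = 6.
Row 4 must total 65; the given cells sum to 60, so (4,4) = 5.
Using main diagonal: 7 + 14 + 5 + 16 + ? → (2,2) = 65 − 42 = 23.
From row 2, 65 − (4 + 23 + 17 + 10) gives (2,4) = 11.
Column 2 must total 65; the given cells sum to 45, so (3,2) = 20.
Anti-diagonal: 11 + 14 + 12 + 15 + ? = 65, so (1,5) = 13.
Using row 1: 7 + 1 + 25 + 13 + ? → (1,4) = 65 − 46 = 19.
Column 4 must total 65; the given cells sum to 57, so (3,4) = 8.
Column 5 must total 65; the given cells sum to 63, so (3,5) = 2.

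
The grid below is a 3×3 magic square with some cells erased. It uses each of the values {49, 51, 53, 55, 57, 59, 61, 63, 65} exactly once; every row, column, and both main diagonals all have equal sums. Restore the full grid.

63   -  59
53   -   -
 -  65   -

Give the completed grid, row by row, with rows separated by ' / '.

The 9 entries sum to 513, so each line sums to 513/3 = 171.
Row 1 must total 171; the given cells sum to 122, so (1,2) = 49.
Column 1: 63 + 53 + ? = 171, so (3,1) = 55.
Column 2 must total 171; the given cells sum to 114, so (2,2) = 57.
Main diagonal: 63 + 57 + ? = 171, so (3,3) = 51.
Row 2 must total 171; the given cells sum to 110, so (2,3) = 61.

63 49 59 / 53 57 61 / 55 65 51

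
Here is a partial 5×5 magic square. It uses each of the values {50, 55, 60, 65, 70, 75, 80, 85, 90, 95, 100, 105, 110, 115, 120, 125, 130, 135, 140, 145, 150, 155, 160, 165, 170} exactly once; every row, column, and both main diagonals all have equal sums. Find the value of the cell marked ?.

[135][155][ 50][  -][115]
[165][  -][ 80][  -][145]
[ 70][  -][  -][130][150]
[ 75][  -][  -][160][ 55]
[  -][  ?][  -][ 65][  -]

The 25 entries sum to 2750, so each line sums to 2750/5 = 550.
Row 1 needs 550; the known cells sum to 455, so (1,4) = 95.
Column 1: 135 + 165 + 70 + 75 + ? = 550, so (5,1) = 105.
The remaining cell in column 4 is (2,4) = 550 − 450 = 100.
From column 5, 550 − (115 + 145 + 150 + 55) gives (5,5) = 85.
Row 2 must total 550; the given cells sum to 490, so (2,2) = 60.
Using main diagonal: 135 + 60 + 160 + 85 + ? → (3,3) = 550 − 440 = 110.
The remaining cell in anti-diagonal is (4,2) = 550 − 430 = 120.
The remaining cell in row 3 is (3,2) = 550 − 460 = 90.
The remaining cell in row 4 is (4,3) = 550 − 410 = 140.
Column 2 must total 550; the given cells sum to 425, so (5,2) = 125.

125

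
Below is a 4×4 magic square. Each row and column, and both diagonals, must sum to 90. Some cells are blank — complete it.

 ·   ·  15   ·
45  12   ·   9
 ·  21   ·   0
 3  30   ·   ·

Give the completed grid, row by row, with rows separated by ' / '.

The remaining cell in row 2 is (2,3) = 90 − 66 = 24.
The remaining cell in column 2 is (1,2) = 90 − 63 = 27.
Using anti-diagonal: 24 + 21 + 3 + ? → (1,4) = 90 − 48 = 42.
Row 1 needs 90; the known cells sum to 84, so (1,1) = 6.
Column 1 must total 90; the given cells sum to 54, so (3,1) = 36.
The remaining cell in column 4 is (4,4) = 90 − 51 = 39.
Main diagonal needs 90; the known cells sum to 57, so (3,3) = 33.
Row 4 must total 90; the given cells sum to 72, so (4,3) = 18.

6 27 15 42 / 45 12 24 9 / 36 21 33 0 / 3 30 18 39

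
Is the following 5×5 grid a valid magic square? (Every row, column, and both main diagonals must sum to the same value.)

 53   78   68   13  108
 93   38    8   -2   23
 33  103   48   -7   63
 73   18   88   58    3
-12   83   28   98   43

Row 1: 53 + 78 + 68 + 13 + 108 = 320.
Row 2: 93 + 38 + 8 + (-2) + 23 = 160.
Row 3: 33 + 103 + 48 + (-7) + 63 = 240.
Row 4: 73 + 18 + 88 + 58 + 3 = 240.
Row 5: -12 + 83 + 28 + 98 + 43 = 240.
Column 1: 53 + 93 + 33 + 73 + (-12) = 240.
Column 2: 78 + 38 + 103 + 18 + 83 = 320.
Column 3: 68 + 8 + 48 + 88 + 28 = 240.
Column 4: 13 + (-2) + (-7) + 58 + 98 = 160.
Column 5: 108 + 23 + 63 + 3 + 43 = 240.
Main diagonal: 53 + 38 + 48 + 58 + 43 = 240.
Anti-diagonal: 108 + (-2) + 48 + 18 + (-12) = 160.

No — row 2 sums to 160 but column 2 sums to 320.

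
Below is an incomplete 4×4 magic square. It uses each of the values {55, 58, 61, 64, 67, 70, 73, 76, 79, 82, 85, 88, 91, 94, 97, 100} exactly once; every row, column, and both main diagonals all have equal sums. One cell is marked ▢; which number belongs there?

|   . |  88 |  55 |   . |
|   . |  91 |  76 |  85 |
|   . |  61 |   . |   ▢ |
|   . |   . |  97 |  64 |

The 16 entries sum to 1240, so each line sums to 1240/4 = 310.
The remaining cell in row 2 is (2,1) = 310 − 252 = 58.
Column 2: 88 + 91 + 61 + ? = 310, so (4,2) = 70.
Column 3 must total 310; the given cells sum to 228, so (3,3) = 82.
Main diagonal needs 310; the known cells sum to 237, so (1,1) = 73.
Row 1: 73 + 88 + 55 + ? = 310, so (1,4) = 94.
From row 4, 310 − (70 + 97 + 64) gives (4,1) = 79.
Column 1 needs 310; the known cells sum to 210, so (3,1) = 100.
Column 4: 94 + 85 + 64 + ? = 310, so (3,4) = 67.

67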